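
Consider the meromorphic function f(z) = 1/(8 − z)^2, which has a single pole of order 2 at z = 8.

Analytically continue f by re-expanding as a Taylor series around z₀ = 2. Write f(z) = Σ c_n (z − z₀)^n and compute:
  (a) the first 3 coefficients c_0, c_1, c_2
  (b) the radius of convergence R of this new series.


Let w = z − z₀, so z = z₀ + w.
Then 8 − z = 8 − (z₀ + w) = (8 − z₀) − w = 6 − w.
f(z) = 1/(6 − w)^2 = (1/(6)^2) · (1 − w/(6))^{−2}.
By the binomial series (1−u)^{−2} = Σ_{n≥0} C(n+1, 1) u^n for |u|<1, with u = w/(6):
  c_n = C(n+1, 1) / (6)^(n+2).
  c_0 = 1/(6)^2 = 1/36.
  c_1 = 2/(6)^3 = 1/108.
  c_2 = 3/(6)^4 = 1/432.
The series is valid for |w/d| < 1, i.e. |z − z₀| < |d|.
Radius of convergence: R = |8 − z₀| = |6| = 6 (distance from z₀ to the singularity z = 8).

c_0 = 1/36, c_1 = 1/108, c_2 = 1/432; R = 6.


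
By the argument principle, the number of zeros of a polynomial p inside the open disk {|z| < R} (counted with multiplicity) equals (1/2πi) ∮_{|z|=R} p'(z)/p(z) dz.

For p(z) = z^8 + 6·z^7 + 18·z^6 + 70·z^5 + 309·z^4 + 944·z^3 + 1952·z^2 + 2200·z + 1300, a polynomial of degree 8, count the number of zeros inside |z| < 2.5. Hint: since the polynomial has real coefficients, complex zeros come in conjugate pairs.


The zeros of p are: (2 + 3i), (2 - 3i), (-1 + 2i), (-1 - 2i), (-1 + 1i), (-1 - 1i), (-3 + 1i), (-3 - 1i).
Their magnitudes are: 3.606, 3.606, 2.236, 2.236, 1.414, 1.414, 3.162, 3.162.
Zeros with |z| < R = 2.5: (-1 + 2i), (-1 - 2i), (-1 + 1i), (-1 - 1i).
Count = 4.
By the argument principle, (1/2πi) ∮_{|z|=R} p'(z)/p(z) dz equals exactly this count.

Number of zeros inside |z| < 2.5: 4.


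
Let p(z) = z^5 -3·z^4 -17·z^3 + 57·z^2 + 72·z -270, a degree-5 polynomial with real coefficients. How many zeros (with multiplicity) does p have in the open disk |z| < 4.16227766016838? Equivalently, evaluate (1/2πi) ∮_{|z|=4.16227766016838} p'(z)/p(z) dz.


The zeros of p are: -3, 3, -3, (3 + 1i), (3 - 1i).
Their magnitudes are: 3, 3, 3, 3.162, 3.162.
Zeros with |z| < R = 4.16227766016838: -3, 3, -3, (3 + 1i), (3 - 1i).
Count = 5.
By the argument principle, (1/2πi) ∮_{|z|=R} p'(z)/p(z) dz equals exactly this count.

Number of zeros inside |z| < 4.16227766016838: 5.


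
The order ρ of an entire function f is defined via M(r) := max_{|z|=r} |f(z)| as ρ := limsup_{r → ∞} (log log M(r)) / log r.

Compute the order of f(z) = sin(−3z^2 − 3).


Write sin(w) = (e^{iw} ± e^{−iw})/(2 or 2i), so |sin(w)| ≤ e^{|w|}. With w = −3z^2 − 3, |w| ≤ 3r^2 + 3 on |z|=r, giving M(r) ≤ e^{3r^2 + 3} and ρ ≤ 2. For the lower bound, choose z on |z|=r with -3z^2 purely imaginary of modulus 3r^2; then |sin(−3z^2 − 3)| grows like e^{3r^2}/2, so ρ ≥ 2. Hence ρ = 2.
Therefore ρ = 2.

Order ρ = 2.


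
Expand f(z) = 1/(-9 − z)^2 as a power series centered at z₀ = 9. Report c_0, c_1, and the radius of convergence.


Let w = z − z₀, so z = z₀ + w.
Then -9 − z = -9 − (z₀ + w) = (-9 − z₀) − w = -18 − w.
f(z) = 1/(-18 − w)^2 = (1/(-18)^2) · (1 − w/(-18))^{−2}.
By the binomial series (1−u)^{−2} = Σ_{n≥0} C(n+1, 1) u^n for |u|<1, with u = w/(-18):
  c_n = C(n+1, 1) / (-18)^(n+2).
  c_0 = 1/(-18)^2 = 1/324.
  c_1 = 2/(-18)^3 = -1/2916.
The series is valid for |w/d| < 1, i.e. |z − z₀| < |d|.
Radius of convergence: R = |-9 − z₀| = |-18| = 18 (distance from z₀ to the singularity z = -9).

c_0 = 1/324, c_1 = -1/2916; R = 18.


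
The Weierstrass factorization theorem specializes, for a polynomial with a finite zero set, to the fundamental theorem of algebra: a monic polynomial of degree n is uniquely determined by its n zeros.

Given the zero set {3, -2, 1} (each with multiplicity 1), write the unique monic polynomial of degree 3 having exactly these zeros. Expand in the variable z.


The polynomial is p(z) = ∏_{α ∈ S} (z − α), where S = {3, -2, 1}.
Expanding the product yields: p(z) = z^3 -2·z^2 -5·z + 6.
The resulting polynomial has degree 3 and real coefficients as required.

p(z) = z^3 -2·z^2 -5·z + 6.


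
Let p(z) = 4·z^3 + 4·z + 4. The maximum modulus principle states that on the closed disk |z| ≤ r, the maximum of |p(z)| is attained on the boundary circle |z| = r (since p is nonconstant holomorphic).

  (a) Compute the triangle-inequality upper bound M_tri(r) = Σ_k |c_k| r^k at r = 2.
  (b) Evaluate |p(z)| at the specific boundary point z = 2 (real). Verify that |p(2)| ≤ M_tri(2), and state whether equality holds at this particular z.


Coefficients: c_0 = 4, c_1 = 4, c_2 = 0, c_3 = 4. Radius r = 2.
Part (a). Triangle bound: M_tri(r) = Σ_k |c_k| r^k
  = |4|·2^0 + |4|·2^1 + |0|·2^2 + |4|·2^3
  = 4 + 8 + 0 + 32 = 44.
This bounds M(r) := max_{|z|=r} |p(z)| from above; equality holds iff all terms c_k z^k can be made to align in phase at a single z on |z|=r.
Part (b). At z = 2 (real, on the circle |z| = r):
  p(2) = (4)·2^0 + (4)·2^1 + (0)·2^2 + (4)·2^3 = 44.
  |p(2)| = 44.
Since all nonzero coefficients share the same sign, |p(2)| = 44 = M_tri(2); the triangle bound is attained at z = 2, so in fact M(r) = 44.

M_tri(2) = 44; |p(2)| = 44; equality at z=2: yes.


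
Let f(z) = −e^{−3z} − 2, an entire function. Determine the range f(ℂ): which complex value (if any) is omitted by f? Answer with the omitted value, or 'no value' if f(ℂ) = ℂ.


Little Picard bounds the complement of f(ℂ) to at most one point.
e^{−3z} is never zero on ℂ, so -1·e^{−3z} takes every value in ℂ ∖ {0}. Adding -2 shifts the range to ℂ ∖ {-2}. Thus f omits exactly the value -2.

Omitted value: -2.


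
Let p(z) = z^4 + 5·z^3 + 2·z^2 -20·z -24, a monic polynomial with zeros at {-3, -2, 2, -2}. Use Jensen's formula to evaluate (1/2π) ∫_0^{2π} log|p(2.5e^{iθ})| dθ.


Zeros: -3, -2, -2, 2; r = 2.5.
Inside |z| < r: -2, -2, 2. Outside (|z| ≥ r): -3.
p(0) = -24, so log|p(0)| = log(24) = 3.1781.
Apply Jensen: I(r) = log|p(0)| + Σ_k log(r/|z_k|), summed over zeros inside |z| < r.
  log(r/|z_k|) for z_k = -2: log(2.5/2) = 0.2231
  log(r/|z_k|) for z_k = 2: log(2.5/2) = 0.2231
  log(r/|z_k|) for z_k = -2: log(2.5/2) = 0.2231
  Outside zeros (-3) contribute nothing to the Jensen sum.
Sum over inside zeros: 0.6694.
I(r) = log|p(0)| + (inside sum) = 3.1781 + 0.6694 = 3.8475.
Note: since some zeros are outside |z| ≤ r, the simplified n·log(r) form does NOT apply — only the inside zeros contribute.

I(r) ≈ 3.8475.


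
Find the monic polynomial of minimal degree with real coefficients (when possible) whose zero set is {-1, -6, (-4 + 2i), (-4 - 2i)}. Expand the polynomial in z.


The polynomial is p(z) = ∏_{α ∈ S} (z − α), where S = {-1, -6, (-4 + 2i), (-4 - 2i)}.
Expanding the product yields: p(z) = z^4 + 15·z^3 + 82·z^2 + 188·z + 120.
Note conjugate pairs combine to real quadratics: (z − (-4+2i))(z − (-4−2i)) = z² + 8z + 20.
The resulting polynomial has degree 4 and real coefficients as required.

p(z) = z^4 + 15·z^3 + 82·z^2 + 188·z + 120.


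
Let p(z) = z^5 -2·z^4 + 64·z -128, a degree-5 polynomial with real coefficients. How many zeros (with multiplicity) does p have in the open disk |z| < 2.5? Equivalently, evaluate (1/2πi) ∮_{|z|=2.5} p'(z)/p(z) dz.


The zeros of p are: (-2 + 2i), (-2 - 2i), 2, (2 + 2i), (2 - 2i).
Their magnitudes are: 2.828, 2.828, 2, 2.828, 2.828.
Zeros with |z| < R = 2.5: 2.
Count = 1.
By the argument principle, (1/2πi) ∮_{|z|=R} p'(z)/p(z) dz equals exactly this count.

Number of zeros inside |z| < 2.5: 1.


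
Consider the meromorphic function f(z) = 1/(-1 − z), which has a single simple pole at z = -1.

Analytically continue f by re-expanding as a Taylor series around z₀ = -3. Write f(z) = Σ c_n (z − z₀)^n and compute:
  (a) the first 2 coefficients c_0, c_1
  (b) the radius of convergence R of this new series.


Let w = z − z₀, so z = z₀ + w.
Then -1 − z = -1 − (z₀ + w) = (-1 − z₀) − w = 2 − w.
f(z) = 1/(2 − w) = (1/(2)) · 1/(1 − w/(2)) = Σ_{n≥0} w^n / (2)^(n+1).
So c_n = 1/(2)^(n+1):
  c_0 = 1/(2)^1 = 1/2.
  c_1 = 1/(2)^2 = 1/4.
The series is valid for |w/d| < 1, i.e. |z − z₀| < |d|.
Radius of convergence: R = |-1 − z₀| = |2| = 2 (distance from z₀ to the singularity z = -1).

c_0 = 1/2, c_1 = 1/4; R = 2.


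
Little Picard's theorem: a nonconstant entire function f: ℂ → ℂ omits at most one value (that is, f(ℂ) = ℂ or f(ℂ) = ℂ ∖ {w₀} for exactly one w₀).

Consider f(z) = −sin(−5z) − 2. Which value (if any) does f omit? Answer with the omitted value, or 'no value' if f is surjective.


Little Picard bounds the complement of f(ℂ) to at most one point.
sin is entire and surjective onto ℂ: for every w ∈ ℂ, sin(ζ) = w has a solution ζ ∈ ℂ (e.g., via the complex inverse arcsin). With ζ = −5z this gives z = ζ/(-5). Then -1·sin(−5z) takes every value in -1·ℂ = ℂ, and adding -2 is a bijection of ℂ. So f is surjective and omits no value. (Note: only on the real line is sin bounded by [−1, 1].)

Omitted value: no value.


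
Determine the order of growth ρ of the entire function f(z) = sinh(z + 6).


sinh(w) is a linear combination of e^{iw} and e^{−iw} (or e^w, e^{−w} in the hyperbolic case), so |sinh(w)| ≤ e^{|w|}. With w = z + 6, |w| ≤ 1|z| + 6 = 1r + 6 on |z| = r, giving M(r) ≤ e^{1r + 6}, so ρ ≤ 1. On a suitable ray (z = it for sin/cos; z = t for sinh/cosh, t real → ∞), |sinh(z + 6)| grows like e^{1|t|}/2, so ρ ≥ 1. Hence ρ = 1.
Therefore ρ = 1.

Order ρ = 1.


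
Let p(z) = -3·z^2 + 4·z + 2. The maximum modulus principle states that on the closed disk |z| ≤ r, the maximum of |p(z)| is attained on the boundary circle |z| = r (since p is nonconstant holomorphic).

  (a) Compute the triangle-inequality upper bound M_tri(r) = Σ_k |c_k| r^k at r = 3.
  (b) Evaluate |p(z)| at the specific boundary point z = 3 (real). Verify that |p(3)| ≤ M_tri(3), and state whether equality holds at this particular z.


Coefficients: c_0 = 2, c_1 = 4, c_2 = -3. Radius r = 3.
Part (a). Triangle bound: M_tri(r) = Σ_k |c_k| r^k
  = |2|·3^0 + |4|·3^1 + |-3|·3^2
  = 2 + 12 + 27 = 41.
This bounds M(r) := max_{|z|=r} |p(z)| from above; equality holds iff all terms c_k z^k can be made to align in phase at a single z on |z|=r.
Part (b). At z = 3 (real, on the circle |z| = r):
  p(3) = (2)·3^0 + (4)·3^1 + (-3)·3^2 = -13.
  |p(3)| = 13.
Check: |p(3)| = 13 ≤ 41 = M_tri(3). ✓ Equality does not hold at z = 3 (the coefficients have mixed signs, so the terms do not all align in phase there).

M_tri(3) = 41; |p(3)| = 13; equality at z=3: no.


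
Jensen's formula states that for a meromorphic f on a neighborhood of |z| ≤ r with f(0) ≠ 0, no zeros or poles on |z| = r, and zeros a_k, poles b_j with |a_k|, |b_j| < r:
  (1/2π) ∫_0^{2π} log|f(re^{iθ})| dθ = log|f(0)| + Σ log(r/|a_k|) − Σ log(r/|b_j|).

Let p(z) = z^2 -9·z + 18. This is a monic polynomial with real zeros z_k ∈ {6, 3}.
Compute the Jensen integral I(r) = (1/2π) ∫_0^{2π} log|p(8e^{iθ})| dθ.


Zeros: 3, 6; r = 8.
Inside |z| < r: 3, 6. Outside (|z| ≥ r): ∅.
p(0) = 18, so log|p(0)| = log(18) = 2.8904.
Apply Jensen: I(r) = log|p(0)| + Σ_k log(r/|z_k|), summed over zeros inside |z| < r.
  log(r/|z_k|) for z_k = 6: log(8/6) = 0.2877
  log(r/|z_k|) for z_k = 3: log(8/3) = 0.9808
Sum over inside zeros: 1.2685.
I(r) = log|p(0)| + (inside sum) = 2.8904 + 1.2685 = 4.1589.
Closed form (all zeros inside, monic): I(r) = n·log(r) = 2·log(8) = 4.1589. ✓

I(r) ≈ 4.1589.


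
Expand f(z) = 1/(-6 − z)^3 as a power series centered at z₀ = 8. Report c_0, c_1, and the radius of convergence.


Let w = z − z₀, so z = z₀ + w.
Then -6 − z = -6 − (z₀ + w) = (-6 − z₀) − w = -14 − w.
f(z) = 1/(-14 − w)^3 = (1/(-14)^3) · (1 − w/(-14))^{−3}.
By the binomial series (1−u)^{−3} = Σ_{n≥0} C(n+2, 2) u^n for |u|<1, with u = w/(-14):
  c_n = C(n+2, 2) / (-14)^(n+3).
  c_0 = 1/(-14)^3 = -1/2744.
  c_1 = 3/(-14)^4 = 3/38416.
The series is valid for |w/d| < 1, i.e. |z − z₀| < |d|.
Radius of convergence: R = |-6 − z₀| = |-14| = 14 (distance from z₀ to the singularity z = -6).

c_0 = -1/2744, c_1 = 3/38416; R = 14.


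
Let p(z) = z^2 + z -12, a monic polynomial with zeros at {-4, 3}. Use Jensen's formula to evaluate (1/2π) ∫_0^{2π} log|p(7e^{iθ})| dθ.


Zeros: -4, 3; r = 7.
Inside |z| < r: -4, 3. Outside (|z| ≥ r): ∅.
p(0) = -12, so log|p(0)| = log(12) = 2.4849.
Apply Jensen: I(r) = log|p(0)| + Σ_k log(r/|z_k|), summed over zeros inside |z| < r.
  log(r/|z_k|) for z_k = -4: log(7/4) = 0.5596
  log(r/|z_k|) for z_k = 3: log(7/3) = 0.8473
Sum over inside zeros: 1.4069.
I(r) = log|p(0)| + (inside sum) = 2.4849 + 1.4069 = 3.8918.
Closed form (all zeros inside, monic): I(r) = n·log(r) = 2·log(7) = 3.8918. ✓

I(r) ≈ 3.8918.


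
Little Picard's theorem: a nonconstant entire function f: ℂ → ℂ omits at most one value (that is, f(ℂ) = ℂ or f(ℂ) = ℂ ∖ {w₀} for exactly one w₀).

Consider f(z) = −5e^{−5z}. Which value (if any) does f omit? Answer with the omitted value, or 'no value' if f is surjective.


Little Picard bounds the complement of f(ℂ) to at most one point.
e^{−5z} is never zero on ℂ, so -5·e^{−5z} takes every value in ℂ ∖ {0}. Adding 0 shifts the range to ℂ ∖ {0}. Thus f omits exactly the value 0.

Omitted value: 0.


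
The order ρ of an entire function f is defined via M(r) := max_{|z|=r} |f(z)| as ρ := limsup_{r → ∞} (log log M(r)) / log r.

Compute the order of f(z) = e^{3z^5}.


|e^{3z^5}| = e^{Re(3·z^5) + 0} ≤ e^{3|z|^5 + 0} = e^{3r^5 + 0} on |z| = r, so ρ ≤ 5. Choosing z on |z|=r so that 3·z^5 is real positive (always possible by picking arg z appropriately) gives |f(z)| = e^{3r^5 + 0}, matching the bound. The additive constant 0 does not affect log log M(r) ~ 5·log r. Hence ρ = 5.
Therefore ρ = 5.

Order ρ = 5.


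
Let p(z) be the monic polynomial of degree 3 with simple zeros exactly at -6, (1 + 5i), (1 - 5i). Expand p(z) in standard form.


The polynomial is p(z) = ∏_{α ∈ S} (z − α), where S = {-6, (1 + 5i), (1 - 5i)}.
Expanding the product yields: p(z) = z^3 + 4·z^2 + 14·z + 156.
Note conjugate pairs combine to real quadratics: (z − (1+5i))(z − (1−5i)) = z² − 2z + 26.
The resulting polynomial has degree 3 and real coefficients as required.

p(z) = z^3 + 4·z^2 + 14·z + 156.


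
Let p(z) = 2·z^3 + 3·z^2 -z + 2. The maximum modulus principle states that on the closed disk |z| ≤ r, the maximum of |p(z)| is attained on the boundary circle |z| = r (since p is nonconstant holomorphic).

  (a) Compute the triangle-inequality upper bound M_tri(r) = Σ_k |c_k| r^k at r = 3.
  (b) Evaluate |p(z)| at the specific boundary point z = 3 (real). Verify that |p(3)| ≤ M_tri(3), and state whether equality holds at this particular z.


Coefficients: c_0 = 2, c_1 = -1, c_2 = 3, c_3 = 2. Radius r = 3.
Part (a). Triangle bound: M_tri(r) = Σ_k |c_k| r^k
  = |2|·3^0 + |-1|·3^1 + |3|·3^2 + |2|·3^3
  = 2 + 3 + 27 + 54 = 86.
This bounds M(r) := max_{|z|=r} |p(z)| from above; equality holds iff all terms c_k z^k can be made to align in phase at a single z on |z|=r.
Part (b). At z = 3 (real, on the circle |z| = r):
  p(3) = (2)·3^0 + (-1)·3^1 + (3)·3^2 + (2)·3^3 = 80.
  |p(3)| = 80.
Check: |p(3)| = 80 ≤ 86 = M_tri(3). ✓ Equality does not hold at z = 3 (the coefficients have mixed signs, so the terms do not all align in phase there).

M_tri(3) = 86; |p(3)| = 80; equality at z=3: no.


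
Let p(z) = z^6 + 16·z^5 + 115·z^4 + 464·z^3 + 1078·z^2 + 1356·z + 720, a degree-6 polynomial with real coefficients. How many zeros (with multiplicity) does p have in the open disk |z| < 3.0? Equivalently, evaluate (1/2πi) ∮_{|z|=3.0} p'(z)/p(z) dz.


The zeros of p are: (-2 + 1i), (-2 - 1i), (-3 + 3i), (-3 - 3i), -2, -4.
Their magnitudes are: 2.236, 2.236, 4.243, 4.243, 2, 4.
Zeros with |z| < R = 3.0: (-2 + 1i), (-2 - 1i), -2.
Count = 3.
By the argument principle, (1/2πi) ∮_{|z|=R} p'(z)/p(z) dz equals exactly this count.

Number of zeros inside |z| < 3.0: 3.


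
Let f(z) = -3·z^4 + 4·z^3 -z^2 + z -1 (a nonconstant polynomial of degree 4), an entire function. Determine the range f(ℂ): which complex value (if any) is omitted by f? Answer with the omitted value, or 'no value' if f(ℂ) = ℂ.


Little Picard bounds the complement of f(ℂ) to at most one point.
For every w ∈ ℂ, the equation p(z) − w = 0 is a nonconstant polynomial in z and hence has at least one root by the fundamental theorem of algebra. So p is surjective onto ℂ, omitting no value.

Omitted value: no value.


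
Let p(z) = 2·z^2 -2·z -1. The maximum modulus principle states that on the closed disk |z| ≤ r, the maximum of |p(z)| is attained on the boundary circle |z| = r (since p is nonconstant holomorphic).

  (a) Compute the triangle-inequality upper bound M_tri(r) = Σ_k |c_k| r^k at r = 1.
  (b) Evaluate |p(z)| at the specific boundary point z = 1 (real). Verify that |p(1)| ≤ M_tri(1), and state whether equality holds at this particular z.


Coefficients: c_0 = -1, c_1 = -2, c_2 = 2. Radius r = 1.
Part (a). Triangle bound: M_tri(r) = Σ_k |c_k| r^k
  = |-1|·1^0 + |-2|·1^1 + |2|·1^2
  = 1 + 2 + 2 = 5.
This bounds M(r) := max_{|z|=r} |p(z)| from above; equality holds iff all terms c_k z^k can be made to align in phase at a single z on |z|=r.
Part (b). At z = 1 (real, on the circle |z| = r):
  p(1) = (-1)·1^0 + (-2)·1^1 + (2)·1^2 = -1.
  |p(1)| = 1.
Check: |p(1)| = 1 ≤ 5 = M_tri(1). ✓ Equality does not hold at z = 1 (the coefficients have mixed signs, so the terms do not all align in phase there).

M_tri(1) = 5; |p(1)| = 1; equality at z=1: no.


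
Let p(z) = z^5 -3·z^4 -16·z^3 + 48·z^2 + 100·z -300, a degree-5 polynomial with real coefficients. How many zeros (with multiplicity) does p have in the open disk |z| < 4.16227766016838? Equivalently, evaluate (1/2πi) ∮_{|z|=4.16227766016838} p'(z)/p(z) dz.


The zeros of p are: (-3 + 1i), (-3 - 1i), 3, (3 + 1i), (3 - 1i).
Their magnitudes are: 3.162, 3.162, 3, 3.162, 3.162.
Zeros with |z| < R = 4.16227766016838: (-3 + 1i), (-3 - 1i), 3, (3 + 1i), (3 - 1i).
Count = 5.
By the argument principle, (1/2πi) ∮_{|z|=R} p'(z)/p(z) dz equals exactly this count.

Number of zeros inside |z| < 4.16227766016838: 5.


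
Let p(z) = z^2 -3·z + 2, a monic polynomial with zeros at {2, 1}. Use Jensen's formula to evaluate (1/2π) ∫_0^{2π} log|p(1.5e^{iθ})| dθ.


Zeros: 1, 2; r = 1.5.
Inside |z| < r: 1. Outside (|z| ≥ r): 2.
p(0) = 2, so log|p(0)| = log(2) = 0.6931.
Apply Jensen: I(r) = log|p(0)| + Σ_k log(r/|z_k|), summed over zeros inside |z| < r.
  log(r/|z_k|) for z_k = 1: log(1.5/1) = 0.4055
  Outside zeros (2) contribute nothing to the Jensen sum.
Sum over inside zeros: 0.4055.
I(r) = log|p(0)| + (inside sum) = 0.6931 + 0.4055 = 1.0986.
Note: since some zeros are outside |z| ≤ r, the simplified n·log(r) form does NOT apply — only the inside zeros contribute.

I(r) ≈ 1.0986.


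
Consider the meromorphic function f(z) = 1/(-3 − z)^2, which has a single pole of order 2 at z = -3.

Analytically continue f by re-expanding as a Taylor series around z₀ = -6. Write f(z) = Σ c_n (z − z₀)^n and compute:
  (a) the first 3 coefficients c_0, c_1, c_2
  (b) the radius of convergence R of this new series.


Let w = z − z₀, so z = z₀ + w.
Then -3 − z = -3 − (z₀ + w) = (-3 − z₀) − w = 3 − w.
f(z) = 1/(3 − w)^2 = (1/(3)^2) · (1 − w/(3))^{−2}.
By the binomial series (1−u)^{−2} = Σ_{n≥0} C(n+1, 1) u^n for |u|<1, with u = w/(3):
  c_n = C(n+1, 1) / (3)^(n+2).
  c_0 = 1/(3)^2 = 1/9.
  c_1 = 2/(3)^3 = 2/27.
  c_2 = 3/(3)^4 = 1/27.
The series is valid for |w/d| < 1, i.e. |z − z₀| < |d|.
Radius of convergence: R = |-3 − z₀| = |3| = 3 (distance from z₀ to the singularity z = -3).

c_0 = 1/9, c_1 = 2/27, c_2 = 1/27; R = 3.


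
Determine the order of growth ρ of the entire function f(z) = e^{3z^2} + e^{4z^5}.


Each summand is entire of order 2 and 5 respectively (as in the single-exponential case). The order of a sum is at most the max of the orders, so ρ ≤ 5. For the lower bound: on |z|=r choose arg z so that 4z^5 is real positive; then |e^{4z^5}| = e^{4r^5} while |e^{3z^2}| ≤ e^{3r^2} = o(e^{4r^5}). So |f| ≥ e^{4r^5}(1 − o(1)) and ρ ≥ 5. Hence ρ = max(2, 5) = 5.
Therefore ρ = 5.

Order ρ = 5.


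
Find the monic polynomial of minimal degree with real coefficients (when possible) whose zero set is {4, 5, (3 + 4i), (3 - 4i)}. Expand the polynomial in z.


The polynomial is p(z) = ∏_{α ∈ S} (z − α), where S = {4, 5, (3 + 4i), (3 - 4i)}.
Expanding the product yields: p(z) = z^4 -15·z^3 + 99·z^2 -345·z + 500.
Note conjugate pairs combine to real quadratics: (z − (3+4i))(z − (3−4i)) = z² − 6z + 25.
The resulting polynomial has degree 4 and real coefficients as required.

p(z) = z^4 -15·z^3 + 99·z^2 -345·z + 500.


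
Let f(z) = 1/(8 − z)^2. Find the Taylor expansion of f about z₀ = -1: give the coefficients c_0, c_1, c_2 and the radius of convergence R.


Let w = z − z₀, so z = z₀ + w.
Then 8 − z = 8 − (z₀ + w) = (8 − z₀) − w = 9 − w.
f(z) = 1/(9 − w)^2 = (1/(9)^2) · (1 − w/(9))^{−2}.
By the binomial series (1−u)^{−2} = Σ_{n≥0} C(n+1, 1) u^n for |u|<1, with u = w/(9):
  c_n = C(n+1, 1) / (9)^(n+2).
  c_0 = 1/(9)^2 = 1/81.
  c_1 = 2/(9)^3 = 2/729.
  c_2 = 3/(9)^4 = 1/2187.
The series is valid for |w/d| < 1, i.e. |z − z₀| < |d|.
Radius of convergence: R = |8 − z₀| = |9| = 9 (distance from z₀ to the singularity z = 8).

c_0 = 1/81, c_1 = 2/729, c_2 = 1/2187; R = 9.


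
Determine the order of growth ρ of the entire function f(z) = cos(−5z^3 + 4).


Write cos(w) = (e^{iw} ± e^{−iw})/(2 or 2i), so |cos(w)| ≤ e^{|w|}. With w = −5z^3 + 4, |w| ≤ 5r^3 + 4 on |z|=r, giving M(r) ≤ e^{5r^3 + 4} and ρ ≤ 3. For the lower bound, choose z on |z|=r with -5z^3 purely imaginary of modulus 5r^3; then |cos(−5z^3 + 4)| grows like e^{5r^3}/2, so ρ ≥ 3. Hence ρ = 3.
Therefore ρ = 3.

Order ρ = 3.


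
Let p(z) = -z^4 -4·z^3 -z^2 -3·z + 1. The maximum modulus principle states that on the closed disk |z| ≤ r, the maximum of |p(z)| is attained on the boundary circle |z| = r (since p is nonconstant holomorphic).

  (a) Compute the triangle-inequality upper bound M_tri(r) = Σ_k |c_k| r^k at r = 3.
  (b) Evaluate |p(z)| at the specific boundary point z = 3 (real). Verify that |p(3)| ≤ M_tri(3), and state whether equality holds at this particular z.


Coefficients: c_0 = 1, c_1 = -3, c_2 = -1, c_3 = -4, c_4 = -1. Radius r = 3.
Part (a). Triangle bound: M_tri(r) = Σ_k |c_k| r^k
  = |1|·3^0 + |-3|·3^1 + |-1|·3^2 + |-4|·3^3 + |-1|·3^4
  = 1 + 9 + 9 + 108 + 81 = 208.
This bounds M(r) := max_{|z|=r} |p(z)| from above; equality holds iff all terms c_k z^k can be made to align in phase at a single z on |z|=r.
Part (b). At z = 3 (real, on the circle |z| = r):
  p(3) = (1)·3^0 + (-3)·3^1 + (-1)·3^2 + (-4)·3^3 + (-1)·3^4 = -206.
  |p(3)| = 206.
Check: |p(3)| = 206 ≤ 208 = M_tri(3). ✓ Equality does not hold at z = 3 (the coefficients have mixed signs, so the terms do not all align in phase there).

M_tri(3) = 208; |p(3)| = 206; equality at z=3: no.


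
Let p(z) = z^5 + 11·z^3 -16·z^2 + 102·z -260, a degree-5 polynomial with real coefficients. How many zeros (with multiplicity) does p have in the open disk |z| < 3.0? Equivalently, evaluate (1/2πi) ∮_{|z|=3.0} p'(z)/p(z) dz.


The zeros of p are: 2, (-2 + 3i), (-2 - 3i), (1 + 3i), (1 - 3i).
Their magnitudes are: 2, 3.606, 3.606, 3.162, 3.162.
Zeros with |z| < R = 3.0: 2.
Count = 1.
By the argument principle, (1/2πi) ∮_{|z|=R} p'(z)/p(z) dz equals exactly this count.

Number of zeros inside |z| < 3.0: 1.


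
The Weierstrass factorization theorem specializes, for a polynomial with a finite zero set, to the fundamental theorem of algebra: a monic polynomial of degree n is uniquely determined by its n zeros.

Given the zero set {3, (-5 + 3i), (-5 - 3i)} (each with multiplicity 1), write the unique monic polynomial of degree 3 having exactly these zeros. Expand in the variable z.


The polynomial is p(z) = ∏_{α ∈ S} (z − α), where S = {3, (-5 + 3i), (-5 - 3i)}.
Expanding the product yields: p(z) = z^3 + 7·z^2 + 4·z -102.
Note conjugate pairs combine to real quadratics: (z − (-5+3i))(z − (-5−3i)) = z² + 10z + 34.
The resulting polynomial has degree 3 and real coefficients as required.

p(z) = z^3 + 7·z^2 + 4·z -102.


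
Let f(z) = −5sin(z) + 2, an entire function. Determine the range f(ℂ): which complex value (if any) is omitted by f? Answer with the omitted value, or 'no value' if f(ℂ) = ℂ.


Little Picard bounds the complement of f(ℂ) to at most one point.
sin is entire and surjective onto ℂ: for every w ∈ ℂ, sin(ζ) = w has a solution ζ ∈ ℂ (e.g., via the complex inverse arcsin). With ζ = z this gives z = ζ/(1). Then -5·sin(z) takes every value in -5·ℂ = ℂ, and adding 2 is a bijection of ℂ. So f is surjective and omits no value. (Note: only on the real line is sin bounded by [−1, 1].)

Omitted value: no value.


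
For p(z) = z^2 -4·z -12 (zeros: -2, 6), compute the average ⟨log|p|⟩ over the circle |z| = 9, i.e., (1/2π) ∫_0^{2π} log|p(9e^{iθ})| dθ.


Zeros: -2, 6; r = 9.
Inside |z| < r: -2, 6. Outside (|z| ≥ r): ∅.
p(0) = -12, so log|p(0)| = log(12) = 2.4849.
Apply Jensen: I(r) = log|p(0)| + Σ_k log(r/|z_k|), summed over zeros inside |z| < r.
  log(r/|z_k|) for z_k = -2: log(9/2) = 1.5041
  log(r/|z_k|) for z_k = 6: log(9/6) = 0.4055
Sum over inside zeros: 1.9095.
I(r) = log|p(0)| + (inside sum) = 2.4849 + 1.9095 = 4.3944.
Closed form (all zeros inside, monic): I(r) = n·log(r) = 2·log(9) = 4.3944. ✓

I(r) ≈ 4.3944.


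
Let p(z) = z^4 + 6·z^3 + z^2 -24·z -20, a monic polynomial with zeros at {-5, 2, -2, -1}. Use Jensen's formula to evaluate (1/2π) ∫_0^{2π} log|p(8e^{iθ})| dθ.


Zeros: -5, -2, -1, 2; r = 8.
Inside |z| < r: -5, -2, -1, 2. Outside (|z| ≥ r): ∅.
p(0) = -20, so log|p(0)| = log(20) = 2.9957.
Apply Jensen: I(r) = log|p(0)| + Σ_k log(r/|z_k|), summed over zeros inside |z| < r.
  log(r/|z_k|) for z_k = -5: log(8/5) = 0.4700
  log(r/|z_k|) for z_k = 2: log(8/2) = 1.3863
  log(r/|z_k|) for z_k = -2: log(8/2) = 1.3863
  log(r/|z_k|) for z_k = -1: log(8/1) = 2.0794
Sum over inside zeros: 5.3220.
I(r) = log|p(0)| + (inside sum) = 2.9957 + 5.3220 = 8.3178.
Closed form (all zeros inside, monic): I(r) = n·log(r) = 4·log(8) = 8.3178. ✓

I(r) ≈ 8.3178.


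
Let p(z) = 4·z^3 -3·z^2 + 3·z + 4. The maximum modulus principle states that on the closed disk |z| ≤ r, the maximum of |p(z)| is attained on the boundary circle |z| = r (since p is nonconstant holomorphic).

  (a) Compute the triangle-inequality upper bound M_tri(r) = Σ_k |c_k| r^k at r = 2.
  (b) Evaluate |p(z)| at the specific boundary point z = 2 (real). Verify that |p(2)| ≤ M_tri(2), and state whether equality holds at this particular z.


Coefficients: c_0 = 4, c_1 = 3, c_2 = -3, c_3 = 4. Radius r = 2.
Part (a). Triangle bound: M_tri(r) = Σ_k |c_k| r^k
  = |4|·2^0 + |3|·2^1 + |-3|·2^2 + |4|·2^3
  = 4 + 6 + 12 + 32 = 54.
This bounds M(r) := max_{|z|=r} |p(z)| from above; equality holds iff all terms c_k z^k can be made to align in phase at a single z on |z|=r.
Part (b). At z = 2 (real, on the circle |z| = r):
  p(2) = (4)·2^0 + (3)·2^1 + (-3)·2^2 + (4)·2^3 = 30.
  |p(2)| = 30.
Check: |p(2)| = 30 ≤ 54 = M_tri(2). ✓ Equality does not hold at z = 2 (the coefficients have mixed signs, so the terms do not all align in phase there).

M_tri(2) = 54; |p(2)| = 30; equality at z=2: no.


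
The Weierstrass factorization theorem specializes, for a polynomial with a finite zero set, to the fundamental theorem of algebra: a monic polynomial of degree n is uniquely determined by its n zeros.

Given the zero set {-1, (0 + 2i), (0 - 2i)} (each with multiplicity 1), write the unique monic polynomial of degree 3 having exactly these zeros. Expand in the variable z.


The polynomial is p(z) = ∏_{α ∈ S} (z − α), where S = {-1, (0 + 2i), (0 - 2i)}.
Expanding the product yields: p(z) = z^3 + z^2 + 4·z + 4.
Note conjugate pairs combine to real quadratics: (z − (0+2i))(z − (0−2i)) = z² + 4.
The resulting polynomial has degree 3 and real coefficients as required.

p(z) = z^3 + z^2 + 4·z + 4.


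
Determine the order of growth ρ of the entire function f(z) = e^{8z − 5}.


|e^{8z − 5}| = e^{Re(8·z) + -5} ≤ e^{8|z|^1 + -5} = e^{8r^1 + -5} on |z| = r, so ρ ≤ 1. Choosing z on |z|=r so that 8·z is real positive (always possible by picking arg z appropriately) gives |f(z)| = e^{8r^1 + -5}, matching the bound. The additive constant -5 does not affect log log M(r) ~ 1·log r. Hence ρ = 1.
Therefore ρ = 1.

Order ρ = 1.


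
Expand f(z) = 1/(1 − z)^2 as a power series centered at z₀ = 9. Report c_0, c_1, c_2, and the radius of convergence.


Let w = z − z₀, so z = z₀ + w.
Then 1 − z = 1 − (z₀ + w) = (1 − z₀) − w = -8 − w.
f(z) = 1/(-8 − w)^2 = (1/(-8)^2) · (1 − w/(-8))^{−2}.
By the binomial series (1−u)^{−2} = Σ_{n≥0} C(n+1, 1) u^n for |u|<1, with u = w/(-8):
  c_n = C(n+1, 1) / (-8)^(n+2).
  c_0 = 1/(-8)^2 = 1/64.
  c_1 = 2/(-8)^3 = -1/256.
  c_2 = 3/(-8)^4 = 3/4096.
The series is valid for |w/d| < 1, i.e. |z − z₀| < |d|.
Radius of convergence: R = |1 − z₀| = |-8| = 8 (distance from z₀ to the singularity z = 1).

c_0 = 1/64, c_1 = -1/256, c_2 = 3/4096; R = 8.


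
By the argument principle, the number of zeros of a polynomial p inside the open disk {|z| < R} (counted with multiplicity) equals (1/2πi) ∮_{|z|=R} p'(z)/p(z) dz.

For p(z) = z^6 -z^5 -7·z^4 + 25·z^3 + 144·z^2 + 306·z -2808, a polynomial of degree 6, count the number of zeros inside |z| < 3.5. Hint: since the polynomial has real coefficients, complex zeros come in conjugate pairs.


The zeros of p are: (3 + 3i), (3 - 3i), (-2 + 3i), (-2 - 3i), 3, -4.
Their magnitudes are: 4.243, 4.243, 3.606, 3.606, 3, 4.
Zeros with |z| < R = 3.5: 3.
Count = 1.
By the argument principle, (1/2πi) ∮_{|z|=R} p'(z)/p(z) dz equals exactly this count.

Number of zeros inside |z| < 3.5: 1.


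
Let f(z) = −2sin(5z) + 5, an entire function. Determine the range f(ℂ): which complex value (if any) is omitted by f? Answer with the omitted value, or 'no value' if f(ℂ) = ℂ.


Little Picard bounds the complement of f(ℂ) to at most one point.
sin is entire and surjective onto ℂ: for every w ∈ ℂ, sin(ζ) = w has a solution ζ ∈ ℂ (e.g., via the complex inverse arcsin). With ζ = 5z this gives z = ζ/(5). Then -2·sin(5z) takes every value in -2·ℂ = ℂ, and adding 5 is a bijection of ℂ. So f is surjective and omits no value. (Note: only on the real line is sin bounded by [−1, 1].)

Omitted value: no value.


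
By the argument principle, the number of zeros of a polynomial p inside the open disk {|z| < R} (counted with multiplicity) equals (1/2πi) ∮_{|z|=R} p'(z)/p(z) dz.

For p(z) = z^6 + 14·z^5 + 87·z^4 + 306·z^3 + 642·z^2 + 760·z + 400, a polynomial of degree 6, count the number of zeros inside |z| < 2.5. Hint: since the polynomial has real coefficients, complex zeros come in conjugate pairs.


The zeros of p are: (-3 + 1i), (-3 - 1i), (-2 + 2i), (-2 - 2i), (-2 + 1i), (-2 - 1i).
Their magnitudes are: 3.162, 3.162, 2.828, 2.828, 2.236, 2.236.
Zeros with |z| < R = 2.5: (-2 + 1i), (-2 - 1i).
Count = 2.
By the argument principle, (1/2πi) ∮_{|z|=R} p'(z)/p(z) dz equals exactly this count.

Number of zeros inside |z| < 2.5: 2.


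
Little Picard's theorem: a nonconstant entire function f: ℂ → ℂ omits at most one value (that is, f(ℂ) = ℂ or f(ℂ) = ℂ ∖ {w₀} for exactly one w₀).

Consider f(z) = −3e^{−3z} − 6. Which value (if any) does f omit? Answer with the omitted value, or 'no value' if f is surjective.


Little Picard bounds the complement of f(ℂ) to at most one point.
e^{−3z} is never zero on ℂ, so -3·e^{−3z} takes every value in ℂ ∖ {0}. Adding -6 shifts the range to ℂ ∖ {-6}. Thus f omits exactly the value -6.

Omitted value: -6.


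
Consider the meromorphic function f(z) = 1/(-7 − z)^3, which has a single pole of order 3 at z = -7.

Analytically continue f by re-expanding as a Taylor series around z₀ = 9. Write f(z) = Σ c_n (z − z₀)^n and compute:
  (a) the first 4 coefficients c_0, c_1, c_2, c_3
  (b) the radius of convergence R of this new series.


Let w = z − z₀, so z = z₀ + w.
Then -7 − z = -7 − (z₀ + w) = (-7 − z₀) − w = -16 − w.
f(z) = 1/(-16 − w)^3 = (1/(-16)^3) · (1 − w/(-16))^{−3}.
By the binomial series (1−u)^{−3} = Σ_{n≥0} C(n+2, 2) u^n for |u|<1, with u = w/(-16):
  c_n = C(n+2, 2) / (-16)^(n+3).
  c_0 = 1/(-16)^3 = -1/4096.
  c_1 = 3/(-16)^4 = 3/65536.
  c_2 = 6/(-16)^5 = -3/524288.
  c_3 = 10/(-16)^6 = 5/8388608.
The series is valid for |w/d| < 1, i.e. |z − z₀| < |d|.
Radius of convergence: R = |-7 − z₀| = |-16| = 16 (distance from z₀ to the singularity z = -7).

c_0 = -1/4096, c_1 = 3/65536, c_2 = -3/524288, c_3 = 5/8388608; R = 16.


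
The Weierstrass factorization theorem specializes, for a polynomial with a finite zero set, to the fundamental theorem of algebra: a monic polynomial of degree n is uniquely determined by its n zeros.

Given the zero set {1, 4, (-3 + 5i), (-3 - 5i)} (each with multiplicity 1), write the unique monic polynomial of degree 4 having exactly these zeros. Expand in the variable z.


The polynomial is p(z) = ∏_{α ∈ S} (z − α), where S = {1, 4, (-3 + 5i), (-3 - 5i)}.
Expanding the product yields: p(z) = z^4 + z^3 + 8·z^2 -146·z + 136.
Note conjugate pairs combine to real quadratics: (z − (-3+5i))(z − (-3−5i)) = z² + 6z + 34.
The resulting polynomial has degree 4 and real coefficients as required.

p(z) = z^4 + z^3 + 8·z^2 -146·z + 136.


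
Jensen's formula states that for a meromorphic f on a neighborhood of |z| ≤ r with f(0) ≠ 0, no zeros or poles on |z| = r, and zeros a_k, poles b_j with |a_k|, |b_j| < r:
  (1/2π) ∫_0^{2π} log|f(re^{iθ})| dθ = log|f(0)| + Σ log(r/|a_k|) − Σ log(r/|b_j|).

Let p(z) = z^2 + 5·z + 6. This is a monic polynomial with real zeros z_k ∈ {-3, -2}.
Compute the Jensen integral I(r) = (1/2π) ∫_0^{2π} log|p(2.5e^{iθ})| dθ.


Zeros: -3, -2; r = 2.5.
Inside |z| < r: -2. Outside (|z| ≥ r): -3.
p(0) = 6, so log|p(0)| = log(6) = 1.7918.
Apply Jensen: I(r) = log|p(0)| + Σ_k log(r/|z_k|), summed over zeros inside |z| < r.
  log(r/|z_k|) for z_k = -2: log(2.5/2) = 0.2231
  Outside zeros (-3) contribute nothing to the Jensen sum.
Sum over inside zeros: 0.2231.
I(r) = log|p(0)| + (inside sum) = 1.7918 + 0.2231 = 2.0149.
Note: since some zeros are outside |z| ≤ r, the simplified n·log(r) form does NOT apply — only the inside zeros contribute.

I(r) ≈ 2.0149.


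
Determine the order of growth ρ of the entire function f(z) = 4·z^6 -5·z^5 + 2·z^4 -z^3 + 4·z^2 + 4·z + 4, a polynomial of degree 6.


|f(z)| ≤ Σ|c_k|·r^k = O(r^6) as r → ∞. Polynomial growth is O(e^{r^ε}) for every ε > 0 (since r^6/e^{r^ε} → 0), so ρ ≤ ε for all ε > 0, i.e. ρ = 0. Every nonconstant polynomial has order 0.
Therefore ρ = 0.

Order ρ = 0.


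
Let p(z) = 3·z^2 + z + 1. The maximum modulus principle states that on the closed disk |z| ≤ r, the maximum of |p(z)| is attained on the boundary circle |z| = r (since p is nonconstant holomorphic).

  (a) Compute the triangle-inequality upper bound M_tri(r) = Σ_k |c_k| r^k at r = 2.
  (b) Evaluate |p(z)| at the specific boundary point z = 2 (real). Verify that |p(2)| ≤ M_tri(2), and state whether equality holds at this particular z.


Coefficients: c_0 = 1, c_1 = 1, c_2 = 3. Radius r = 2.
Part (a). Triangle bound: M_tri(r) = Σ_k |c_k| r^k
  = |1|·2^0 + |1|·2^1 + |3|·2^2
  = 1 + 2 + 12 = 15.
This bounds M(r) := max_{|z|=r} |p(z)| from above; equality holds iff all terms c_k z^k can be made to align in phase at a single z on |z|=r.
Part (b). At z = 2 (real, on the circle |z| = r):
  p(2) = (1)·2^0 + (1)·2^1 + (3)·2^2 = 15.
  |p(2)| = 15.
Since all nonzero coefficients share the same sign, |p(2)| = 15 = M_tri(2); the triangle bound is attained at z = 2, so in fact M(r) = 15.

M_tri(2) = 15; |p(2)| = 15; equality at z=2: yes.


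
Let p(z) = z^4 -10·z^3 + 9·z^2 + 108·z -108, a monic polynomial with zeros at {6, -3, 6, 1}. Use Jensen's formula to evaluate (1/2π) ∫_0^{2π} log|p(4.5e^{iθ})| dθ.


Zeros: -3, 1, 6, 6; r = 4.5.
Inside |z| < r: -3, 1. Outside (|z| ≥ r): 6, 6.
p(0) = -108, so log|p(0)| = log(108) = 4.6821.
Apply Jensen: I(r) = log|p(0)| + Σ_k log(r/|z_k|), summed over zeros inside |z| < r.
  log(r/|z_k|) for z_k = -3: log(4.5/3) = 0.4055
  log(r/|z_k|) for z_k = 1: log(4.5/1) = 1.5041
  Outside zeros (6, 6) contribute nothing to the Jensen sum.
Sum over inside zeros: 1.9095.
I(r) = log|p(0)| + (inside sum) = 4.6821 + 1.9095 = 6.5917.
Note: since some zeros are outside |z| ≤ r, the simplified n·log(r) form does NOT apply — only the inside zeros contribute.

I(r) ≈ 6.5917.


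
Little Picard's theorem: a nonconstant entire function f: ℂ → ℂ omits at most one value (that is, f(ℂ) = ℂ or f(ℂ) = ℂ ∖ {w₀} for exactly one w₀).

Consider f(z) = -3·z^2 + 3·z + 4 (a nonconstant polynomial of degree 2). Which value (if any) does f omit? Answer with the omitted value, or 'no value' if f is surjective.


Little Picard bounds the complement of f(ℂ) to at most one point.
For every w ∈ ℂ, the equation p(z) − w = 0 is a nonconstant polynomial in z and hence has at least one root by the fundamental theorem of algebra. So p is surjective onto ℂ, omitting no value.

Omitted value: no value.


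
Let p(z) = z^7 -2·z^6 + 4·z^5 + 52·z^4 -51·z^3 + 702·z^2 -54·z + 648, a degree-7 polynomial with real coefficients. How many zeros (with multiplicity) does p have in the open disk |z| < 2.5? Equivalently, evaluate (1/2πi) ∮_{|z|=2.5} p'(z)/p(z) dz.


The zeros of p are: (3 + 3i), (3 - 3i), (0 + 1i), (0 - 1i), -4, (0 + 3i), (0 - 3i).
Their magnitudes are: 4.243, 4.243, 1, 1, 4, 3, 3.
Zeros with |z| < R = 2.5: (0 + 1i), (0 - 1i).
Count = 2.
By the argument principle, (1/2πi) ∮_{|z|=R} p'(z)/p(z) dz equals exactly this count.

Number of zeros inside |z| < 2.5: 2.


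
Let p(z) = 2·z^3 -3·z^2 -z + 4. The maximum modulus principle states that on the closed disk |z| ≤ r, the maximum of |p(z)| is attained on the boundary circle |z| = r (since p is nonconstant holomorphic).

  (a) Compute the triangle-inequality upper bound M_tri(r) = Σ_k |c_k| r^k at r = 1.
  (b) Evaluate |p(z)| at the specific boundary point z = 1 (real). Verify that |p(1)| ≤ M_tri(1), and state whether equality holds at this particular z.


Coefficients: c_0 = 4, c_1 = -1, c_2 = -3, c_3 = 2. Radius r = 1.
Part (a). Triangle bound: M_tri(r) = Σ_k |c_k| r^k
  = |4|·1^0 + |-1|·1^1 + |-3|·1^2 + |2|·1^3
  = 4 + 1 + 3 + 2 = 10.
This bounds M(r) := max_{|z|=r} |p(z)| from above; equality holds iff all terms c_k z^k can be made to align in phase at a single z on |z|=r.
Part (b). At z = 1 (real, on the circle |z| = r):
  p(1) = (4)·1^0 + (-1)·1^1 + (-3)·1^2 + (2)·1^3 = 2.
  |p(1)| = 2.
Check: |p(1)| = 2 ≤ 10 = M_tri(1). ✓ Equality does not hold at z = 1 (the coefficients have mixed signs, so the terms do not all align in phase there).

M_tri(1) = 10; |p(1)| = 2; equality at z=1: no.


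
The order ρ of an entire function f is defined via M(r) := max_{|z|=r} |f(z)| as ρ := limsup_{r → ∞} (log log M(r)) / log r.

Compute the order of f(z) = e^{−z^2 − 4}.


|e^{−z^2 − 4}| = e^{Re(-1·z^2) + -4} ≤ e^{1|z|^2 + -4} = e^{1r^2 + -4} on |z| = r, so ρ ≤ 2. Choosing z on |z|=r so that -1·z^2 is real positive (always possible by picking arg z appropriately) gives |f(z)| = e^{1r^2 + -4}, matching the bound. The additive constant -4 does not affect log log M(r) ~ 2·log r. Hence ρ = 2.
Therefore ρ = 2.

Order ρ = 2.


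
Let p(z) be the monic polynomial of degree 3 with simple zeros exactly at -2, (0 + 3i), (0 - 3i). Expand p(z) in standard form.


The polynomial is p(z) = ∏_{α ∈ S} (z − α), where S = {-2, (0 + 3i), (0 - 3i)}.
Expanding the product yields: p(z) = z^3 + 2·z^2 + 9·z + 18.
Note conjugate pairs combine to real quadratics: (z − (0+3i))(z − (0−3i)) = z² + 9.
The resulting polynomial has degree 3 and real coefficients as required.

p(z) = z^3 + 2·z^2 + 9·z + 18.
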